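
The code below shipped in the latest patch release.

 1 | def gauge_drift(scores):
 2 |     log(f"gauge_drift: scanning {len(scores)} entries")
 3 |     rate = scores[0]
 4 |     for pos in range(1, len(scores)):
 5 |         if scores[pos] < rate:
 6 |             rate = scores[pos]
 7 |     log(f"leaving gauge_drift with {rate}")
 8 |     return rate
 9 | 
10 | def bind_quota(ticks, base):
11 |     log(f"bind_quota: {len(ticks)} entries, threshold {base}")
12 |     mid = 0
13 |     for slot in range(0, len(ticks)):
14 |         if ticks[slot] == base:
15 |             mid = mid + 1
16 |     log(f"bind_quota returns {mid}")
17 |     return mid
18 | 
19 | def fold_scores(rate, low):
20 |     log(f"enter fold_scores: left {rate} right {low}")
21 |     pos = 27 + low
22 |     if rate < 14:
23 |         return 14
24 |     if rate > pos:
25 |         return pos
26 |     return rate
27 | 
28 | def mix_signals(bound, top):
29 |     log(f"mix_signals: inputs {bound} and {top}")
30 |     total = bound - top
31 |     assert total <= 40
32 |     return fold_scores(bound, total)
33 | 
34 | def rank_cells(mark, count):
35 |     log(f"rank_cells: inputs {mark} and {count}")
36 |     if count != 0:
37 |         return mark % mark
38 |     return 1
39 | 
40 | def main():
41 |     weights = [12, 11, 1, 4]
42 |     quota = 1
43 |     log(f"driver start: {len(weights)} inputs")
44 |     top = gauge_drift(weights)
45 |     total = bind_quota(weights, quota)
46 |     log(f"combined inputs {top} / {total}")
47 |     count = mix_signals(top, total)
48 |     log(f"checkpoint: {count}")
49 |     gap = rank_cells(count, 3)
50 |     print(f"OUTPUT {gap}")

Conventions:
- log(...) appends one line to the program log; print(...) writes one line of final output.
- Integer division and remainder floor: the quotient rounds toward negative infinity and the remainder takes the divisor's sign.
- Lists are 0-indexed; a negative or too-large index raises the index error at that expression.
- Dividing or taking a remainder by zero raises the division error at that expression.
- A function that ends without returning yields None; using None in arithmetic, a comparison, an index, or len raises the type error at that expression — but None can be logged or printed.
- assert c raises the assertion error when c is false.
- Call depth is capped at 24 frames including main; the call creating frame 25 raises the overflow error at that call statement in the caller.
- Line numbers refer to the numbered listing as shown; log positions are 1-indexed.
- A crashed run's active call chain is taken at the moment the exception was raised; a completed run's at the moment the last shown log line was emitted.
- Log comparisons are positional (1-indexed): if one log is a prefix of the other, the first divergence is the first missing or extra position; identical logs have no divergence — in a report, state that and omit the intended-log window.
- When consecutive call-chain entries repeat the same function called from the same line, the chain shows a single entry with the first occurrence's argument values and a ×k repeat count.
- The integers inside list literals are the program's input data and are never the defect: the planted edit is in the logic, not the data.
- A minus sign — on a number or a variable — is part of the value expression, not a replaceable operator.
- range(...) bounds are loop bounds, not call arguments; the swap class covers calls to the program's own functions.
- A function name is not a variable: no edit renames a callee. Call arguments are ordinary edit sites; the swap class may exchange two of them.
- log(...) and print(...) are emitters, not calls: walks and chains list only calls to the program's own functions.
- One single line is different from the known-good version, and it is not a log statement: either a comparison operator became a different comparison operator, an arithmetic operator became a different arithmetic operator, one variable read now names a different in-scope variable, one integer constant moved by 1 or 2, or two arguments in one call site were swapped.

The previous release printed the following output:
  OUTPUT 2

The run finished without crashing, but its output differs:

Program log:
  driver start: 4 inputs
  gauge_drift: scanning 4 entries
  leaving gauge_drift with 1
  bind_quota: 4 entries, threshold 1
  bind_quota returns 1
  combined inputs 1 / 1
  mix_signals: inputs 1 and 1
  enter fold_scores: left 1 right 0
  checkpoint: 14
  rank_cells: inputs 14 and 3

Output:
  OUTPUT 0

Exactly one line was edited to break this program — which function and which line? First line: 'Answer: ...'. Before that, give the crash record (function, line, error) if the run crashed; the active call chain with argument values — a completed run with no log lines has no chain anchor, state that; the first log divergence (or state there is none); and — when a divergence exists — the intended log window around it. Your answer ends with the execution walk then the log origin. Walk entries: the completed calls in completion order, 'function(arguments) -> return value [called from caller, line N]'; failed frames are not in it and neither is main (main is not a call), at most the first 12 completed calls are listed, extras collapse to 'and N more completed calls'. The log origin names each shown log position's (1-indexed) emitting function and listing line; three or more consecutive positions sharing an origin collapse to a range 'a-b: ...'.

Answer: the defect is in rank_cells at line 37.
Core observation: Log streams are identical — the defect surfaces only in the printed output.
Call chain: main -> rank_cells(14, 3) (called at line 49).
First divergence: none (the log streams are identical).
Execution walk:
  gauge_drift([12, 11, 1, 4]) -> 1  [called from main, line 44]
  bind_quota([12, 11, 1, 4], 1) -> 1  [called from main, line 45]
  fold_scores(1, 0) -> 14  [called from mix_signals, line 32]
  mix_signals(1, 1) -> 14  [called from main, line 47]
  rank_cells(14, 3) -> 0  [called from main, line 49]
Origin of each log line:
  1: logged in main at line 43
  2: logged in gauge_drift at line 2
  3: logged in gauge_drift at line 7
  4: logged in bind_quota at line 11
  5: logged in bind_quota at line 16
  6: logged in main at line 46
  7: logged in mix_signals at line 29
  8: logged in fold_scores at line 20
  9: logged in main at line 48
  10: logged in rank_cells at line 35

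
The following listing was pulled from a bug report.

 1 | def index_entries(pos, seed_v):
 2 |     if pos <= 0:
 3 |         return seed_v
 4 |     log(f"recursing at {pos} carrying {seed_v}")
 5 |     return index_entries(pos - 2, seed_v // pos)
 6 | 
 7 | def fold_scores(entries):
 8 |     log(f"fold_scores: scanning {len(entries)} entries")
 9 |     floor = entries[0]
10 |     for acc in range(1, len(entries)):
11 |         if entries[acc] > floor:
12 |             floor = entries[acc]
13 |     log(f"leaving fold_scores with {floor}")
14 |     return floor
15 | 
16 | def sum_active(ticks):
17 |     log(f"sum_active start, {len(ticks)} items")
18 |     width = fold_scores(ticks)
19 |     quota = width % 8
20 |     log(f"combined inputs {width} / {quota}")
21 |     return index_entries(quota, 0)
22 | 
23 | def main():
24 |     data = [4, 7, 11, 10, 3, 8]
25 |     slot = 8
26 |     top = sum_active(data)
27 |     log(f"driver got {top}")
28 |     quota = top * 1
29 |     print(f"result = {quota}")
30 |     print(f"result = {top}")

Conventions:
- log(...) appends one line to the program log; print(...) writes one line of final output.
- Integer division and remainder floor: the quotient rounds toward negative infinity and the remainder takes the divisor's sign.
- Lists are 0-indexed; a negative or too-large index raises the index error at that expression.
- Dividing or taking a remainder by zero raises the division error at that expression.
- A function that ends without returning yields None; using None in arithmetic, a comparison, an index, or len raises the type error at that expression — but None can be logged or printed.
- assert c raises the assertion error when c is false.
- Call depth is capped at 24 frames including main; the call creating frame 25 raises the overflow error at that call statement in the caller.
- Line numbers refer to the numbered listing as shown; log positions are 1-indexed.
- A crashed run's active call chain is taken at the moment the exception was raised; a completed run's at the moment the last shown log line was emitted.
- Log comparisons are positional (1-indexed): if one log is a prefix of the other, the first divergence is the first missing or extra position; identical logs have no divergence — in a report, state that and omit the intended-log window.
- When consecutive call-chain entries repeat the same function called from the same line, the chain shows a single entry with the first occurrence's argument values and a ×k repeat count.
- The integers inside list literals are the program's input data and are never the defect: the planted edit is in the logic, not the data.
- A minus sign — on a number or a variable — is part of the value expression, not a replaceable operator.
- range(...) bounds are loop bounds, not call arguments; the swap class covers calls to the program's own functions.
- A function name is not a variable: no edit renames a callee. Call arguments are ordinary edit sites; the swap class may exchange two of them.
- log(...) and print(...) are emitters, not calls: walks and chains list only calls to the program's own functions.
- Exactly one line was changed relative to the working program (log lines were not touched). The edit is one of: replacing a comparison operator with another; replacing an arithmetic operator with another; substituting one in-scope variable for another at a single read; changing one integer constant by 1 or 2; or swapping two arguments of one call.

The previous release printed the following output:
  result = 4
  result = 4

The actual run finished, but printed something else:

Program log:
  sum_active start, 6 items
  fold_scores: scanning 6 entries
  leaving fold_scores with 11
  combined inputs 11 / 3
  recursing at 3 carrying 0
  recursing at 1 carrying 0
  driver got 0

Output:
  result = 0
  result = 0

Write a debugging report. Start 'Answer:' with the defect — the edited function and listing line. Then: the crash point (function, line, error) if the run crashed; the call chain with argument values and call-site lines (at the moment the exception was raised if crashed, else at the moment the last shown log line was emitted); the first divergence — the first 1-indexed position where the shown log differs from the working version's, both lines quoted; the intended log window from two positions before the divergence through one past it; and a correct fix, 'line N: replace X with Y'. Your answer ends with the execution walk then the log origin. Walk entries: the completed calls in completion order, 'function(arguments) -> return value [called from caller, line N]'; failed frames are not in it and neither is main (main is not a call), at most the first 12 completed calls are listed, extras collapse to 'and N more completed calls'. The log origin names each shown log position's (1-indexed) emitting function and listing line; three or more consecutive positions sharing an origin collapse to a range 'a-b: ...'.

Answer: the defect is in index_entries at line 5.
The tell: Log line 6 is where behavior first shows: 'recursing at 1 carrying 0' appears instead of 'recursing at 1 carrying 3'.
Call chain: main.
First divergence: position 6 — the shown line 'recursing at 1 carrying 0' should read 'recursing at 1 carrying 3'.
Intended log window:
  4: combined inputs 11 / 3
  5: recursing at 3 carrying 0
  6: recursing at 1 carrying 3
  7: driver got 4
Execution walk:
  fold_scores([4, 7, 11, 10, 3, 8]) -> 11  [called from sum_active, line 18]
  index_entries(-1, 0) -> 0  [called from index_entries, line 5]
  index_entries(1, 0) -> 0  [called from index_entries, line 5]
  index_entries(3, 0) -> 0  [called from sum_active, line 21]
  sum_active([4, 7, 11, 10, 3, 8]) -> 0  [called from main, line 26]
Log line origins:
  1: logged in sum_active at line 17
  2: logged in fold_scores at line 8
  3: logged in fold_scores at line 13
  4: logged in sum_active at line 20
  5: logged in index_entries at line 4
  6: logged in index_entries at line 4
  7: logged in main at line 27
A correct fix: line 5: replace `//` with `+`.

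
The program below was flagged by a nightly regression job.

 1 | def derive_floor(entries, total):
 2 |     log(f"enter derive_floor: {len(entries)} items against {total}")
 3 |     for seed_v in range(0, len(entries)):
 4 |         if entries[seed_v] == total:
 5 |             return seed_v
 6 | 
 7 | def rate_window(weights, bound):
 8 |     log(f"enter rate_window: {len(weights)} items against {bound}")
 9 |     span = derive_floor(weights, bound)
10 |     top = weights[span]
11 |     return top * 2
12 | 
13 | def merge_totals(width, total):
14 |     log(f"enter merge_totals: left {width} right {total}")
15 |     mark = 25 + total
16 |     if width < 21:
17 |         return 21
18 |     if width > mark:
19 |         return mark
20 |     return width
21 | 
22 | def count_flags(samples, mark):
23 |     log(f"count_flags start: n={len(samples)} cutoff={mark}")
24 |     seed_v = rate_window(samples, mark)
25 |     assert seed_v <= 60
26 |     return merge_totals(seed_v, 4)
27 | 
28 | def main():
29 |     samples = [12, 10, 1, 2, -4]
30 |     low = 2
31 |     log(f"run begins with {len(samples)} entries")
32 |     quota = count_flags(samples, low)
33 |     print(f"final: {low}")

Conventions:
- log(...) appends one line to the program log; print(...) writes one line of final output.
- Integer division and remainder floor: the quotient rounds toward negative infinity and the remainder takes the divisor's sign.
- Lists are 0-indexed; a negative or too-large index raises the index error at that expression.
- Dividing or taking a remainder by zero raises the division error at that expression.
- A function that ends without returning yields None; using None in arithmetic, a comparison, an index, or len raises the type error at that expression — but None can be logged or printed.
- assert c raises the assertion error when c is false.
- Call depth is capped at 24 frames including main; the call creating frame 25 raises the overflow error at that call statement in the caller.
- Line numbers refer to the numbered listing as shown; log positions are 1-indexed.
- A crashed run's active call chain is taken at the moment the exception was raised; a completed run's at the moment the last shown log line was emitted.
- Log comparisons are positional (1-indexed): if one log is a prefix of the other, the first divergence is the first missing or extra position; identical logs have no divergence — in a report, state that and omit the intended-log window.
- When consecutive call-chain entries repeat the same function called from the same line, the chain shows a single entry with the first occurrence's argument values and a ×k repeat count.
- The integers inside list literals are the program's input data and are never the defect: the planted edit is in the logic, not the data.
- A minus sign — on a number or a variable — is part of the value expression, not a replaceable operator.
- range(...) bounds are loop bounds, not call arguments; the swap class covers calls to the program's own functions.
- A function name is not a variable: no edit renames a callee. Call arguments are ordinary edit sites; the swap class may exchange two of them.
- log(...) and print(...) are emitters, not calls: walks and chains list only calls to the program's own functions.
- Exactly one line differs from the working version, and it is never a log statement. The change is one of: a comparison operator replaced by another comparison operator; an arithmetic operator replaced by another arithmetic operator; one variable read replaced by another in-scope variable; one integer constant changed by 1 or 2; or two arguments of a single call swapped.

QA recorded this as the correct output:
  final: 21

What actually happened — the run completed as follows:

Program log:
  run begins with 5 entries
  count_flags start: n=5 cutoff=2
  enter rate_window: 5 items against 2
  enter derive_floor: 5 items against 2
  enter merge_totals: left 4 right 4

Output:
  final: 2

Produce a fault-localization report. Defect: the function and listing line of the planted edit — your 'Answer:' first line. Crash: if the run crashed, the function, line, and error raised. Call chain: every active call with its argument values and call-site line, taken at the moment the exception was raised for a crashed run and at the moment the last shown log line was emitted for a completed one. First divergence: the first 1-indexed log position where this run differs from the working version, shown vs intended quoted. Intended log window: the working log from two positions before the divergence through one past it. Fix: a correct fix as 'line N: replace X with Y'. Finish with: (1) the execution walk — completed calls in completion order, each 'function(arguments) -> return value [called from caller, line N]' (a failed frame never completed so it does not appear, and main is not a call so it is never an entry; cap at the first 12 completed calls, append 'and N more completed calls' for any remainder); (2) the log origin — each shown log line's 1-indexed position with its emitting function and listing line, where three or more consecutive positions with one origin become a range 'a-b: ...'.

Answer: the defect is in main at line 33.
Core observation: The logs agree in full; only the final output differs.
Call chain: main -> count_flags([12, 10, 1, 2, -4], 2) (called at line 32) -> merge_totals(4, 4) (called at line 26).
First divergence: none — the logs agree in full.
Execution walk:
  derive_floor([12, 10, 1, 2, -4], 2) -> 3  [called from rate_window, line 9]
  rate_window([12, 10, 1, 2, -4], 2) -> 4  [called from count_flags, line 24]
  merge_totals(4, 4) -> 21  [called from count_flags, line 26]
  count_flags([12, 10, 1, 2, -4], 2) -> 21  [called from main, line 32]
Log line origins:
  1 — main, line 31
  2 — count_flags, line 23
  3 — rate_window, line 8
  4 — derive_floor, line 2
  5 — merge_totals, line 14
A correct fix: line 33: replace `low` with `quota`.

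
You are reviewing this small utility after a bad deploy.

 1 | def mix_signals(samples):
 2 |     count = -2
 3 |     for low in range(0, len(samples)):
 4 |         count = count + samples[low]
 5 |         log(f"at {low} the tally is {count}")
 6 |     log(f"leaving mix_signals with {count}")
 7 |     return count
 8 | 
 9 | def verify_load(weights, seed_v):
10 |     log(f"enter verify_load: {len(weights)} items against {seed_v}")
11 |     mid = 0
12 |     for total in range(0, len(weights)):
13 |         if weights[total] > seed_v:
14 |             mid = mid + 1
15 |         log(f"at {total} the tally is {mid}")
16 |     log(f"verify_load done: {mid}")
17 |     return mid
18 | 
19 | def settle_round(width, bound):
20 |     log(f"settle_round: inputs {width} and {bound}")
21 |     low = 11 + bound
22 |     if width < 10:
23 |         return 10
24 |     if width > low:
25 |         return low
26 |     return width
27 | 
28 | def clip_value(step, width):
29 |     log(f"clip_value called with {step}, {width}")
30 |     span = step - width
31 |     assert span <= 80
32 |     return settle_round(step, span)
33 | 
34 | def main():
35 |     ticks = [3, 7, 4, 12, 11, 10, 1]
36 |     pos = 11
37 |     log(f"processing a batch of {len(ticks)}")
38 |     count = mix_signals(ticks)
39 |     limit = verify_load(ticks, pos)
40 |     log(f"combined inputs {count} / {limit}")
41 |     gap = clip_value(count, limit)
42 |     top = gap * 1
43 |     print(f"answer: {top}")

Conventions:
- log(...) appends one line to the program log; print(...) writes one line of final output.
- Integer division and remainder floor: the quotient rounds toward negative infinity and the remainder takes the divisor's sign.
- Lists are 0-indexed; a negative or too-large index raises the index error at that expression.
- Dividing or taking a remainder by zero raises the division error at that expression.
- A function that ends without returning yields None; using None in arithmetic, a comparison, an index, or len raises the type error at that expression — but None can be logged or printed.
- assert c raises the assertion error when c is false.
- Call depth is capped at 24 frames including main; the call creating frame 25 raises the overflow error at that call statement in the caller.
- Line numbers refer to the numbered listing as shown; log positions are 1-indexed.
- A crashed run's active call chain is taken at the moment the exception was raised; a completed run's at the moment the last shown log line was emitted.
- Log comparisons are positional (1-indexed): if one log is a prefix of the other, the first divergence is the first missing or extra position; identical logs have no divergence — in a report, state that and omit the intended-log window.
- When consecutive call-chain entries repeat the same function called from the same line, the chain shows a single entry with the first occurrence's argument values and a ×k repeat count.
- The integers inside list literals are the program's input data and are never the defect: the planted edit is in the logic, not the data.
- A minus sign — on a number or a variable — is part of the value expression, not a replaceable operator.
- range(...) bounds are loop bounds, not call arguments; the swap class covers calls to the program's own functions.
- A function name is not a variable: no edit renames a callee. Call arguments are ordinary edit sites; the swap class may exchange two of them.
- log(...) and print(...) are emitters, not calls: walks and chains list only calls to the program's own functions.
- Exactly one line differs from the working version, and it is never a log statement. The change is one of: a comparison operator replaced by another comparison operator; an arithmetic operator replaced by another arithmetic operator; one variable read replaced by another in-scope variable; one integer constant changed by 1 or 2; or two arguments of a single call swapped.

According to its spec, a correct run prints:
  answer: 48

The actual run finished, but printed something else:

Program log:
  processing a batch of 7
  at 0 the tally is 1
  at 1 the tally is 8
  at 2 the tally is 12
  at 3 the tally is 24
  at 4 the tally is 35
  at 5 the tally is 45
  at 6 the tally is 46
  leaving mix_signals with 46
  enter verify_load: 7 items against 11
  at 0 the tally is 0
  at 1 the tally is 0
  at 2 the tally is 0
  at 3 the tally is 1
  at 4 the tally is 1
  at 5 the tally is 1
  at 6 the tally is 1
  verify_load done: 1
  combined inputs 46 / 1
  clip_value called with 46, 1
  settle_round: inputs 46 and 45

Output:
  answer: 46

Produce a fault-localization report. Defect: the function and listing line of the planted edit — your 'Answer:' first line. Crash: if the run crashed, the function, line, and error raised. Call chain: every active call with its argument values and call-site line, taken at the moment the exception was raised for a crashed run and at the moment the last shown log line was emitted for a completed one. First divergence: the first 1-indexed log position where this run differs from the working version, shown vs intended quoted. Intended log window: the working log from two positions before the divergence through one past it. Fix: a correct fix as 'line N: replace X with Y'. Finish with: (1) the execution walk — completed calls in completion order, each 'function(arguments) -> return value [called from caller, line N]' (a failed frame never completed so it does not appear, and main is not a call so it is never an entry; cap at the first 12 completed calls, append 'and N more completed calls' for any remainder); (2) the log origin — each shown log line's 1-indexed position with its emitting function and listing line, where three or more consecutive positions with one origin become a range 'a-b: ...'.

Answer: the defect is in mix_signals at line 2.
Key observation: The earliest visible damage is log position 2 — 'at 0 the tally is 1' rather than the intended 'at 0 the tally is 3'.
Call chain: main -> clip_value(46, 1) (called at line 41) -> settle_round(46, 45) (called at line 32).
First divergence: position 2 — shown 'at 0 the tally is 1', intended 'at 0 the tally is 3'.
Intended log window:
  1: processing a batch of 7
  2: at 0 the tally is 3
  3: at 1 the tally is 10
Execution walk:
  mix_signals([3, 7, 4, 12, 11, 10, 1]) -> 46  [called from main, line 38]
  verify_load([3, 7, 4, 12, 11, 10, 1], 11) -> 1  [called from main, line 39]
  settle_round(46, 45) -> 46  [called from clip_value, line 32]
  clip_value(46, 1) -> 46  [called from main, line 41]
Origin of each log line:
  1: emitted by main (line 37)
  2-8: emitted by mix_signals (line 5)
  9: emitted by mix_signals (line 6)
  10: emitted by verify_load (line 10)
  11-17: emitted by verify_load (line 15)
  18: emitted by verify_load (line 16)
  19: emitted by main (line 40)
  20: emitted by clip_value (line 29)
  21: emitted by settle_round (line 20)
A correct fix: line 2: replace `-2` with `0`.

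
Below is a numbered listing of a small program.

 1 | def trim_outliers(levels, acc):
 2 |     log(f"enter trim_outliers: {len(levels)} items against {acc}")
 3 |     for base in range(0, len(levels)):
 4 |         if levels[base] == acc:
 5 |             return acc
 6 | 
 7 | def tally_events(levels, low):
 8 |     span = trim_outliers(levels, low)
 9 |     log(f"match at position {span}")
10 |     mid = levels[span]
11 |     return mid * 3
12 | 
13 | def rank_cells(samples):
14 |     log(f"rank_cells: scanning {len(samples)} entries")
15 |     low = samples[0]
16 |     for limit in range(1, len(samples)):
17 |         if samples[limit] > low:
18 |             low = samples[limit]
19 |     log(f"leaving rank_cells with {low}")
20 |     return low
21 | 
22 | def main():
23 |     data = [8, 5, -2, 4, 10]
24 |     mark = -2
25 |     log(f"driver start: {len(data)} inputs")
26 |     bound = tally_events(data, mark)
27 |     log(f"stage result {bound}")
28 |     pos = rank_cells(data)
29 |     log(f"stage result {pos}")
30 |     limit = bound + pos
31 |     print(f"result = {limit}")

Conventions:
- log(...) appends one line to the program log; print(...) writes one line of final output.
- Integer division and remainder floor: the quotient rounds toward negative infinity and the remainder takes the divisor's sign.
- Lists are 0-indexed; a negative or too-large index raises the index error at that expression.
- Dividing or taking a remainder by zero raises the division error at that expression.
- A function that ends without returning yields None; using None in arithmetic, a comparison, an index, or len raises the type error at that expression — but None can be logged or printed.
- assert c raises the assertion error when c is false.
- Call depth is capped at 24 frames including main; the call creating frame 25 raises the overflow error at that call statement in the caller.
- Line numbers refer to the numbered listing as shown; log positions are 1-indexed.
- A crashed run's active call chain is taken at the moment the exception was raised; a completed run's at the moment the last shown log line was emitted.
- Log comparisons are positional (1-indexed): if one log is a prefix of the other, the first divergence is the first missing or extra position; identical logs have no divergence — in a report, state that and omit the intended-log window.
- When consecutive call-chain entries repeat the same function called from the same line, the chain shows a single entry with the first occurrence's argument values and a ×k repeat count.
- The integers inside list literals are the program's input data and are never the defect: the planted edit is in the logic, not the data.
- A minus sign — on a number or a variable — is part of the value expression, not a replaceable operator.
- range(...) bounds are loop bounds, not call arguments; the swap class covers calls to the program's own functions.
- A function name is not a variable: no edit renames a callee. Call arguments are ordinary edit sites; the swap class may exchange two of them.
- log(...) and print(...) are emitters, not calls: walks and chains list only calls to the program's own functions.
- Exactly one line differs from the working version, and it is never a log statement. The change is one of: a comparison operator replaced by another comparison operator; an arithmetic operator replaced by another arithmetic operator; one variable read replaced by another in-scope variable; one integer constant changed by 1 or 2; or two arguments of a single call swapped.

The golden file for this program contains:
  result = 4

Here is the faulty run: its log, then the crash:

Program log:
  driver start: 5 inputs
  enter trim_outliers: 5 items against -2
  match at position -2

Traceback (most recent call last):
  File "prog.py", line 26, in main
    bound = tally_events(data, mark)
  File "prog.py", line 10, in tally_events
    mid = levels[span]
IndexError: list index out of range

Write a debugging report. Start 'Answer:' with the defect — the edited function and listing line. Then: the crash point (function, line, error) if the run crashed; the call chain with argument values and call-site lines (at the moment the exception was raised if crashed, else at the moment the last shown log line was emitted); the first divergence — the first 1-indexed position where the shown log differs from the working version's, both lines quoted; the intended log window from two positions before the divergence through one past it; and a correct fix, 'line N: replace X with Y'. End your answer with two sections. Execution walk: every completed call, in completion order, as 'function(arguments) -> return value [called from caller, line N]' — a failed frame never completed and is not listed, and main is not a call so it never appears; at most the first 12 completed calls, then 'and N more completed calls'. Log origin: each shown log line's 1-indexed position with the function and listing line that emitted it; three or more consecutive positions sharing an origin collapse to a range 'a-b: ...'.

Answer: the defect is in trim_outliers at line 5.
Core observation: The earliest visible damage is log position 3 — 'match at position -2' rather than the intended 'match at position 2'.
Crash: tally_events, line 10, IndexError.
Call chain: main -> tally_events([8, 5, -2, 4, 10], -2) (called at line 26).
First divergence: position 3 — shown 'match at position -2', intended 'match at position 2'.
Intended log window:
  1: driver start: 5 inputs
  2: enter trim_outliers: 5 items against -2
  3: match at position 2
  4: stage result -6
Execution walk:
  trim_outliers([8, 5, -2, 4, 10], -2) -> -2  [called from tally_events, line 8]
Log line origins:
  1 — main, line 25
  2 — trim_outliers, line 2
  3 — tally_events, line 9
A correct fix: line 5: replace `acc` with `base`.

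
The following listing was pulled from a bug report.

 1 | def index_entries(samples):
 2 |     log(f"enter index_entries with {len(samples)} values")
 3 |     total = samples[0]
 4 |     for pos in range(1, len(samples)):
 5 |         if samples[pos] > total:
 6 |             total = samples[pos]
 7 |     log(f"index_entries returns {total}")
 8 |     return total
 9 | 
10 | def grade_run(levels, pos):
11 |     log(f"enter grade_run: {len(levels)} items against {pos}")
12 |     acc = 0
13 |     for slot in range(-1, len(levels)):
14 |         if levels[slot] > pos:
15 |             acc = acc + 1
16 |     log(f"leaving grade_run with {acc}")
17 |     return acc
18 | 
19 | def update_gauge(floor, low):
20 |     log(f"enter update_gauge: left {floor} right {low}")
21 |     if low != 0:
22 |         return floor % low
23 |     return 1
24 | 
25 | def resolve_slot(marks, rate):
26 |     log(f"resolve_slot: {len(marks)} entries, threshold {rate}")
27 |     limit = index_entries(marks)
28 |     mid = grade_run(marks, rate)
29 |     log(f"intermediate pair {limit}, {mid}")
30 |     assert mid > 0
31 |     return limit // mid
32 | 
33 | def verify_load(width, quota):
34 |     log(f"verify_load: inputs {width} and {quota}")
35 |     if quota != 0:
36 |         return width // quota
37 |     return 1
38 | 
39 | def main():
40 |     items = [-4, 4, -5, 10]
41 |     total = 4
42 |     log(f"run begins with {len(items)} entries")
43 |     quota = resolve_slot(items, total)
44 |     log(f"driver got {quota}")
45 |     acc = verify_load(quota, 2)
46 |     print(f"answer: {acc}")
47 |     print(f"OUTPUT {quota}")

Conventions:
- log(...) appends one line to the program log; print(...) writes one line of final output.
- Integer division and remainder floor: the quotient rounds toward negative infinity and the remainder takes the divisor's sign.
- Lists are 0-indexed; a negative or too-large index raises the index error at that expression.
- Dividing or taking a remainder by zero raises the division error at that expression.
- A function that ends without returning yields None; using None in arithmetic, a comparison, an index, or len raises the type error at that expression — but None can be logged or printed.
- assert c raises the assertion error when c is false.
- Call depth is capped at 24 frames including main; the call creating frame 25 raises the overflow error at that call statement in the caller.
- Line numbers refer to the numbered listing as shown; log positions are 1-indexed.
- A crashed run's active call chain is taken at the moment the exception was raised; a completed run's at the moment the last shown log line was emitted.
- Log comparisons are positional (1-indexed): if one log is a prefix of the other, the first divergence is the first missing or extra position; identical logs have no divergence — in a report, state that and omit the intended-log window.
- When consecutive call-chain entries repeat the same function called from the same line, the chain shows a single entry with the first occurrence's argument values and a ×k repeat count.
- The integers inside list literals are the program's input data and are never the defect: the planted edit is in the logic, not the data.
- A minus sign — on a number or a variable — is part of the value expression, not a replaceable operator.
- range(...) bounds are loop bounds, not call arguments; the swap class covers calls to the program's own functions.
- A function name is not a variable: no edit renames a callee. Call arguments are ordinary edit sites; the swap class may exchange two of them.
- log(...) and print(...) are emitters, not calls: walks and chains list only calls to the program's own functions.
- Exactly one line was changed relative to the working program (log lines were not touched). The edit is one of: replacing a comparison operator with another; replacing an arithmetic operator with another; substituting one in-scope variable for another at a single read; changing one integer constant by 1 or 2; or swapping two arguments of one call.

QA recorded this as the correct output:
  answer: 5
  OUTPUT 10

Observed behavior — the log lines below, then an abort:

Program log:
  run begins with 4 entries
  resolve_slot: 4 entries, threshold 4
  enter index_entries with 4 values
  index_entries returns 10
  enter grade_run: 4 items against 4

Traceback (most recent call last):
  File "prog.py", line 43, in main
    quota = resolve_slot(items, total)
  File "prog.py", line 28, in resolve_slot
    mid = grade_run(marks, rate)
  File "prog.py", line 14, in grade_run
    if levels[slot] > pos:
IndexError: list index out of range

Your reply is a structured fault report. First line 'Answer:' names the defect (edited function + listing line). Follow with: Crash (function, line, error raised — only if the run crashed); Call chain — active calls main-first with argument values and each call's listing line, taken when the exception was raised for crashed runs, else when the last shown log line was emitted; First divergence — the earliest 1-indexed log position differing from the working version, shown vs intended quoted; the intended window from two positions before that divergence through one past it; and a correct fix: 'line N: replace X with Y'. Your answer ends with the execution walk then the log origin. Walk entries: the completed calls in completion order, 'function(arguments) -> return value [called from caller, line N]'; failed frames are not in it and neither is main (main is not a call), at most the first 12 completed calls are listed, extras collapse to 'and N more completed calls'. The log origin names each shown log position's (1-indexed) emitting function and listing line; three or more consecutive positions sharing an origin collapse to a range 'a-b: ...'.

Answer: the defect is in grade_run at line 13.
Core observation: A complete run would log 'leaving grade_run with 1' next, but this one stopped at 5 lines.
Crash: grade_run, line 14, IndexError.
Call chain: main -> resolve_slot([-4, 4, -5, 10], 4) (called at line 43) -> grade_run([-4, 4, -5, 10], 4) (called at line 28).
First divergence: position 6 — after 5 matching lines the faulty run goes silent; intended next line 'leaving grade_run with 1'.
Intended log window:
  4: index_entries returns 10
  5: enter grade_run: 4 items against 4
  6: leaving grade_run with 1
  7: intermediate pair 10, 1
Execution walk:
  index_entries([-4, 4, -5, 10]) -> 10  [called from resolve_slot, line 27]
Log line origins:
  1: emitted by main (line 42)
  2: emitted by resolve_slot (line 26)
  3: emitted by index_entries (line 2)
  4: emitted by index_entries (line 7)
  5: emitted by grade_run (line 11)
A correct fix: line 13: replace `-1` with `0`.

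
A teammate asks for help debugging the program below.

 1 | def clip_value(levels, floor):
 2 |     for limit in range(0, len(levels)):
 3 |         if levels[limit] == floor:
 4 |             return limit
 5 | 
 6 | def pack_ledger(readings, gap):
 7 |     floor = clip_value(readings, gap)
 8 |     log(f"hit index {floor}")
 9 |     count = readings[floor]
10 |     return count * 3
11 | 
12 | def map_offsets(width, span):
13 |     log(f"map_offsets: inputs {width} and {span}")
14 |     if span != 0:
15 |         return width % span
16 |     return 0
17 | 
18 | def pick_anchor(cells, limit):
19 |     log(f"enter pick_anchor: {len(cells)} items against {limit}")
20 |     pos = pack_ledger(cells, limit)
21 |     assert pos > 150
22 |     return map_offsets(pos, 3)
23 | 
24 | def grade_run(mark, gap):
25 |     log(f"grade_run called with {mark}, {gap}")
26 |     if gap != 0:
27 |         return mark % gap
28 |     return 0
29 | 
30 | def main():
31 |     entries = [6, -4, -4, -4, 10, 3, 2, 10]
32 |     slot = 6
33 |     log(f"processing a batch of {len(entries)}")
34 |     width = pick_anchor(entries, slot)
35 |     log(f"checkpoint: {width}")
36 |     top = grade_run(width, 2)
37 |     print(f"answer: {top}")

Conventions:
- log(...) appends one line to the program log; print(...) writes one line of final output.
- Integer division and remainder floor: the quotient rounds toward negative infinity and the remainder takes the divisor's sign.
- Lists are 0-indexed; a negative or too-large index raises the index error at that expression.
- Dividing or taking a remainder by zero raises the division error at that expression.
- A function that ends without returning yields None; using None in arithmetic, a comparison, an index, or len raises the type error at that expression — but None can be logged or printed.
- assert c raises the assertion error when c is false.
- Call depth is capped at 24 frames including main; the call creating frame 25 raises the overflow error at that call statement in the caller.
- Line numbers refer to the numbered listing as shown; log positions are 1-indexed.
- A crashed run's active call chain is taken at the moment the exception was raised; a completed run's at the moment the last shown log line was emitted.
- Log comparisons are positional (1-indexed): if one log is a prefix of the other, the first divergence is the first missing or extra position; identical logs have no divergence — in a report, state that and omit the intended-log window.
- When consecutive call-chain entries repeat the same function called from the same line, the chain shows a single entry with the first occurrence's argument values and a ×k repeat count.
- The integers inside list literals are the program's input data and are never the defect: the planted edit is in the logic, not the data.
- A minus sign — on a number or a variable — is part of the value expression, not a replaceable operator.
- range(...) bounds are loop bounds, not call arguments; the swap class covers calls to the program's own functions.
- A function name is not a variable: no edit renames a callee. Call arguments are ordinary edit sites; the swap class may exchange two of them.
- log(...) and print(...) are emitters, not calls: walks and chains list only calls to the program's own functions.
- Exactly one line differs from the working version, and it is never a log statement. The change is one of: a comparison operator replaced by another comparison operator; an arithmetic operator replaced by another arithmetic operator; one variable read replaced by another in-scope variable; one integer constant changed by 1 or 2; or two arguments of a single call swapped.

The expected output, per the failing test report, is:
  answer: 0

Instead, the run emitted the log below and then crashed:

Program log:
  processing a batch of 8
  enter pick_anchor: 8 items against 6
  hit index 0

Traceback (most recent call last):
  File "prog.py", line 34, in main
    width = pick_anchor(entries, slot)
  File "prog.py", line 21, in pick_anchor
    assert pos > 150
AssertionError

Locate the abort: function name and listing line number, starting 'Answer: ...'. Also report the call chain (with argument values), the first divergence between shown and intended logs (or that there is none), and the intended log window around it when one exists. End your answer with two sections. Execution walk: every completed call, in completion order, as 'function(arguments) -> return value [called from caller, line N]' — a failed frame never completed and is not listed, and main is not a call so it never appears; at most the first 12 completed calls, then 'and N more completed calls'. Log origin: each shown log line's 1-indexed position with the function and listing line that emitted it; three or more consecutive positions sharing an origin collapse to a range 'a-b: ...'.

Answer: the error was raised in pick_anchor, line 21.
Core observation: A complete run would log 'map_offsets: inputs 18 and 3' next, but this one stopped at 3 lines.
Call chain: main -> pick_anchor([6, -4, -4, -4, 10, 3, 2, 10], 6) (called at line 34).
First divergence: position 4 — the faulty run's log ends after 3 lines; the working version continues with 'map_offsets: inputs 18 and 3'.
Intended log window:
  2: enter pick_anchor: 8 items against 6
  3: hit index 0
  4: map_offsets: inputs 18 and 3
  5: checkpoint: 0
Execution walk:
  clip_value([6, -4, -4, -4, 10, 3, 2, 10], 6) -> 0  [called from pack_ledger, line 7]
  pack_ledger([6, -4, -4, -4, 10, 3, 2, 10], 6) -> 18  [called from pick_anchor, line 20]
Origin of each log line:
  1: from main, line 33
  2: from pick_anchor, line 19
  3: from pack_ledger, line 8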